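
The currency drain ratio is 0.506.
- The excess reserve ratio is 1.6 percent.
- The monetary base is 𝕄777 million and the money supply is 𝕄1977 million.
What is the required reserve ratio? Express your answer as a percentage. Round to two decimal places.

Using m = M/MB = 1977/777 ≈ 2.544402. Since m = (1 + c)/(c + rr + e), the denominator satisfies c + rr + e = (1 + c)/m = (1 + 0.506) / 2.544402 ≈ 0.591888.
With c = 0.506 and e = 0.016, the required reserve ratio is 0.591888 − 0.506 − 0.016 = 0.069888.

6.99%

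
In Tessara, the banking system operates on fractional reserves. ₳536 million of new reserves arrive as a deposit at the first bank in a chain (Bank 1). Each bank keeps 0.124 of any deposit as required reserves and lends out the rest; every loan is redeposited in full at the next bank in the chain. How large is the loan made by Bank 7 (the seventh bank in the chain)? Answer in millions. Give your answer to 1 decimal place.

Each bank lends a fraction (1 − rr) = 0.8760 of the deposit it receives, so Bank 7 receives 536·0.8760^6 and lends 536·0.8760^7 ≈ 212.1747 million.

₳212.2 million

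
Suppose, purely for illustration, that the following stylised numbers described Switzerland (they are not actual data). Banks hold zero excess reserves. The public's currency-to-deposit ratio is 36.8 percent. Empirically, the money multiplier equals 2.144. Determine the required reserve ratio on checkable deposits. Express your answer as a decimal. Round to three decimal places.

Using m = 2.144. Since m = (1 + c)/(c + rr + e), the denominator satisfies c + rr + e = (1 + c)/m = (1 + 0.368) / 2.144 ≈ 0.638060.
With c = 0.368 and e = 0, the required reserve ratio on checkable deposits is 0.638060 − 0.368 − 0 = 0.27006.

0.270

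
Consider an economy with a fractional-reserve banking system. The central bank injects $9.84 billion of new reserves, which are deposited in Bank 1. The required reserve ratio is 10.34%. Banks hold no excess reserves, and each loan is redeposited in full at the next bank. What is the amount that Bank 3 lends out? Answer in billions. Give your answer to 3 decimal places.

$7.092 billion

Each bank lends a fraction (1 − rr) = 0.8966 of the deposit it receives, so Bank 3 receives 9.84·0.8966^2 and lends 9.84·0.8966^3 ≈ 7.0924 billion.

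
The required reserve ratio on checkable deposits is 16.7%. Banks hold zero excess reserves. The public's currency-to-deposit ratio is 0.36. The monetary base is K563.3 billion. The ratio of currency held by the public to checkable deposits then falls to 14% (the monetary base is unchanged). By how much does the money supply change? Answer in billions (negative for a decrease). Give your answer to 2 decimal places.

K638.06 billion

Initially m₁ = (1 + 0.36) / (0.167 + 0.36) ≈ 2.580645, so M₁ = 2.580645 × 563.3 ≈ 1453.6773 billion.
After the change m₂ = (1 + 0.14) / (0.167 + 0.14) ≈ 3.713355, so M₂ = 3.713355 × 563.3 ≈ 2091.7329 billion.
ΔM = M₂ − M₁ = 2091.7329 − 1453.6773 = 638.0556 billion.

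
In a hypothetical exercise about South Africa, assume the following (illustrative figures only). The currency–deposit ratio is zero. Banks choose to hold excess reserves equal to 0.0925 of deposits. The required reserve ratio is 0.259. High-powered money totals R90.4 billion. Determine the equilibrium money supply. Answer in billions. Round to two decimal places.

The money multiplier is m = 1 / (rr + e) = 1 / (0.259 + 0.0925) ≈ 2.84495.
So M = m × MB = 2.84495 × 90.4 ≈ 257.1835 billion.

R257.18 billion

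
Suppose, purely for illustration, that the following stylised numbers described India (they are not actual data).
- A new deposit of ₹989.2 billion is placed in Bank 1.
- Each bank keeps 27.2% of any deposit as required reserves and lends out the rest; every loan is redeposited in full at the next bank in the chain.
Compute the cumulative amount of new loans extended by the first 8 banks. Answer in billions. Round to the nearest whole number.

Bank i lends (1 − rr)^i of the original deposit: Bank 1 lends 989.2·0.7280 = 720.1376, Bank 2 lends 989.2·0.7280² ≈ 524.2602, and so on.
Summing a geometric series: total = 989.2·[0.7280·(1 − 0.7280^8) / (1 − 0.7280)] ≈ 2438.6843 billion.

₹2439 billion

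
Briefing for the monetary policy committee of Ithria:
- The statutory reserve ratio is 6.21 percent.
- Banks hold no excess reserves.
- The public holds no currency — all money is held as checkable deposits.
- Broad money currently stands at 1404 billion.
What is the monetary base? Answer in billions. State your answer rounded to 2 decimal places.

With no currency drain and no excess reserves, the money multiplier is m = 1/rr = 1/0.0621 ≈ 16.1030596.
The monetary base is MB = M / m = 1404 / 16.1030596 ≈ 87.1884 billion.

87.19 billion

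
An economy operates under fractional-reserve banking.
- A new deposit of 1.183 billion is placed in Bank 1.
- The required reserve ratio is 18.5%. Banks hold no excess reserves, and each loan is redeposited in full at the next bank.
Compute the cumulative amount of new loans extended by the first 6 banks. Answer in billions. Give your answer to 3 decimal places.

Bank i lends (1 − rr)^i of the original deposit: Bank 1 lends 1.183·0.8150 ≈ 0.9641, Bank 2 lends 1.183·0.8150² ≈ 0.7858, and so on.
Summing a geometric series: total = 1.183·[0.8150·(1 − 0.8150^6) / (1 − 0.8150)] ≈ 3.6843 billion.

3.684 billion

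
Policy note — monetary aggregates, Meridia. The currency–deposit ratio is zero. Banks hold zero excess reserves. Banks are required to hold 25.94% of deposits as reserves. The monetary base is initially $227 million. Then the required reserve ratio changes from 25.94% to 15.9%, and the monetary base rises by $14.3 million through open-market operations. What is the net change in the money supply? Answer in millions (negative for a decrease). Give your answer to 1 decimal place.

$642.5 million

Before: m₁ = 1 / (0.2594) ≈ 3.85505, MB₁ = 227, so M₁ = 3.85505 × 227 ≈ 875.0963 million.
After: m₂ = 1 / (0.159) ≈ 6.28931, MB₂ = 227 + 14.3 = 241.3, so M₂ = 6.28931 × 241.3 ≈ 1517.6105 million.
ΔM = M₂ − M₁ = 1517.6105 − 875.0963 = 642.5142 million.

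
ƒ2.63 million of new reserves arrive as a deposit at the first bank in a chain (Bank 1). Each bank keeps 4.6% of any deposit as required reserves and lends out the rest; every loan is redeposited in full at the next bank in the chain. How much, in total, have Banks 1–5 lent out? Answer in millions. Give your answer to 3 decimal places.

Bank i lends (1 − rr)^i of the original deposit: Bank 1 lends 2.63·0.9540 ≈ 2.5090, Bank 2 lends 2.63·0.9540² ≈ 2.3936, and so on.
Summing a geometric series: total = 2.63·[0.9540·(1 − 0.9540^5) / (1 − 0.9540)] ≈ 11.4428 million.

ƒ11.443 million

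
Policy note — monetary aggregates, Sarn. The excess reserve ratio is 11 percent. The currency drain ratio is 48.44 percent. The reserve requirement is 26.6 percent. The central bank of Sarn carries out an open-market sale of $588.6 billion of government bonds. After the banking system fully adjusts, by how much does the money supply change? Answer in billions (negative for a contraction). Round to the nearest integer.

The money multiplier is m = (1 + c) / (rr + e + c) = (1 + 0.4844) / (0.266 + 0.11 + 0.4844) ≈ 1.7252.
The sale removes 588.6 billion of base, so ΔM = m × ΔMB = 1.7252 × (−588.6) ≈ -1015.4527 billion.

-1015 billion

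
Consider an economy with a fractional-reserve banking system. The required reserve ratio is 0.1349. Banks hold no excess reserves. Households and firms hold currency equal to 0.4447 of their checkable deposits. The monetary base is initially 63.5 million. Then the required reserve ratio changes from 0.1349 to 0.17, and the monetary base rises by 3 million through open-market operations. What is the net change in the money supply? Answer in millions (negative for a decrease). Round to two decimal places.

Before: m₁ = (1 + 0.4447) / (0.1349 + 0.4447) ≈ 2.49258, MB₁ = 63.5, so M₁ = 2.49258 × 63.5 ≈ 158.2788 million.
After: m₂ = (1 + 0.4447) / (0.17 + 0.4447) ≈ 2.35025, MB₂ = 63.5 + 3 = 66.5, so M₂ = 2.35025 × 66.5 ≈ 156.2916 million.
ΔM = M₂ − M₁ = 156.2916 − 158.2788 = -1.9872 million.

-1.99 million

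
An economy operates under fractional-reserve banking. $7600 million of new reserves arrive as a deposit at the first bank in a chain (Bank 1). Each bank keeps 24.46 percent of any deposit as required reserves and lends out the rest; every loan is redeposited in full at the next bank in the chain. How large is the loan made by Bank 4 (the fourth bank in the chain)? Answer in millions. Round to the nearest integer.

Each bank lends a fraction (1 − rr) = 0.7554 of the deposit it receives, so Bank 4 receives 7600·0.7554^3 and lends 7600·0.7554^4 ≈ 2474.6941 million.

$2475 million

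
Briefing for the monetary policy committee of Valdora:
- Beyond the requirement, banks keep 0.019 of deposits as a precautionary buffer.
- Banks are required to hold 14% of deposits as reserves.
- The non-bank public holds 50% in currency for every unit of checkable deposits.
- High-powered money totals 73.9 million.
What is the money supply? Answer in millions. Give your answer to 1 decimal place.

The money multiplier is m = (1 + c) / (rr + e + c) = (1 + 0.5) / (0.14 + 0.019 + 0.5) ≈ 2.2762.
So M = m × MB = 2.2762 × 73.9 ≈ 168.2112 million.

168.2 million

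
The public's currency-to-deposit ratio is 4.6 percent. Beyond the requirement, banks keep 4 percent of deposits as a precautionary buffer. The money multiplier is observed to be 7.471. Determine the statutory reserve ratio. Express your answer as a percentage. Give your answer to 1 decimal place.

5.4%

Using m = 7.471. Since m = (1 + c)/(c + rr + e), the denominator satisfies c + rr + e = (1 + c)/m = (1 + 0.046) / 7.471 ≈ 0.140008.
With c = 0.046 and e = 0.04, the statutory reserve ratio is 0.140008 − 0.046 − 0.04 = 0.054008.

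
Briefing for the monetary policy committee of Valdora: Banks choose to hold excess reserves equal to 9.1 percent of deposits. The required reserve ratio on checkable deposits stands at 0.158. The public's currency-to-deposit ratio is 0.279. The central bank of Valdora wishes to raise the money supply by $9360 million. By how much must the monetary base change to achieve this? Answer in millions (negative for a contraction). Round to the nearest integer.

$3864 million

The money multiplier is m = (1 + c) / (rr + e + c) = (1 + 0.279) / (0.158 + 0.091 + 0.279) ≈ 2.42235.
ΔMB = ΔM / m = (+9360) / 2.42235 ≈ 3864.0163 million.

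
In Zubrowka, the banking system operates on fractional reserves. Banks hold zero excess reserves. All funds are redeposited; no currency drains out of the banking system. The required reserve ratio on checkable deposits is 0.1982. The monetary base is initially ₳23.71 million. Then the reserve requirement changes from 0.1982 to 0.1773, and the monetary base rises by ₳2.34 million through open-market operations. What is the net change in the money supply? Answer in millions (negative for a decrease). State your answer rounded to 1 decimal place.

Before: m₁ = 1 / (0.1982) ≈ 5.0454, MB₁ = 23.71, so M₁ = 5.0454 × 23.71 ≈ 119.6264 million.
After: m₂ = 1 / (0.1773) ≈ 5.6402, MB₂ = 23.71 + 2.34 = 26.05, so M₂ = 5.6402 × 26.05 ≈ 146.9272 million.
ΔM = M₂ − M₁ = 146.9272 − 119.6264 = 27.3008 million.

₳27.3 million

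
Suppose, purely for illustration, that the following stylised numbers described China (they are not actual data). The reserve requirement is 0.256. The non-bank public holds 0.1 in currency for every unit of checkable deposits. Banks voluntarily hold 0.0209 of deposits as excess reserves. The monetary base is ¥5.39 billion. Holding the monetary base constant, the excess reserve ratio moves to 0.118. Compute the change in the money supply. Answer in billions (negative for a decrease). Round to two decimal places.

Initially m₁ = (1 + 0.1) / (0.256 + 0.0209 + 0.1) ≈ 2.9185, so M₁ = 2.9185 × 5.39 ≈ 15.7307 billion.
After the change m₂ = (1 + 0.1) / (0.256 + 0.118 + 0.1) ≈ 2.3207, so M₂ = 2.3207 × 5.39 ≈ 12.5086 billion.
ΔM = M₂ − M₁ = 12.5086 − 15.7307 = -3.2221 billion.

-3.22 billion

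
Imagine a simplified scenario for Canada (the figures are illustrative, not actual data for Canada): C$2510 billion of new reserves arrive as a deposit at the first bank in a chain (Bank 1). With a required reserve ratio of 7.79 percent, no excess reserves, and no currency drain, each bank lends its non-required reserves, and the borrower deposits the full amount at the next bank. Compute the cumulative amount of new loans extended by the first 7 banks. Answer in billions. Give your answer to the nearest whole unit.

Bank i lends (1 − rr)^i of the original deposit: Bank 1 lends 2510·0.9221 = 2314.4710, Bank 2 lends 2510·0.9221² ≈ 2134.1737, and so on.
Summing a geometric series: total = 2510·[0.9221·(1 − 0.9221^7) / (1 − 0.9221)] ≈ 12870.0842 billion.

C$12870 billion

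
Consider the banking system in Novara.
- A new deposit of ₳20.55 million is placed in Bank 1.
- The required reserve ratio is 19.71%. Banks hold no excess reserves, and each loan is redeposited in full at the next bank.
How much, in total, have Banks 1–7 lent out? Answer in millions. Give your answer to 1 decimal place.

₳65.7 million

Bank i lends (1 − rr)^i of the original deposit: Bank 1 lends 20.55·0.8029 ≈ 16.4996, Bank 2 lends 20.55·0.8029² ≈ 13.2475, and so on.
Summing a geometric series: total = 20.55·[0.8029·(1 − 0.8029^7) / (1 − 0.8029)] ≈ 65.7058 million.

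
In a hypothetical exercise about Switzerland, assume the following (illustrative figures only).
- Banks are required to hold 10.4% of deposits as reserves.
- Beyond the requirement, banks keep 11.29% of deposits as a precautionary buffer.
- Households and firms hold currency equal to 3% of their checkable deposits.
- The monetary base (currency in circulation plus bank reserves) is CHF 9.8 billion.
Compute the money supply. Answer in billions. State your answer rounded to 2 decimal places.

The money multiplier is m = (1 + c) / (rr + e + c) = (1 + 0.03) / (0.104 + 0.1129 + 0.03) ≈ 4.1717.
So M = m × MB = 4.1717 × 9.8 ≈ 40.8827 billion.

CHF 40.88 billion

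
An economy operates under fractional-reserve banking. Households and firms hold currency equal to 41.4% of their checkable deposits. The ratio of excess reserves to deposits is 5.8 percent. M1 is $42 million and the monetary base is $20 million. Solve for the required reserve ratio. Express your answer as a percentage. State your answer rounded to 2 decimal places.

Using m = M/MB = 42/20 = 2.100000. Since m = (1 + c)/(c + rr + e), the denominator satisfies c + rr + e = (1 + c)/m = (1 + 0.414) / 2.100000 ≈ 0.673333.
With c = 0.414 and e = 0.058, the required reserve ratio is 0.673333 − 0.414 − 0.058 = 0.201333.

20.13%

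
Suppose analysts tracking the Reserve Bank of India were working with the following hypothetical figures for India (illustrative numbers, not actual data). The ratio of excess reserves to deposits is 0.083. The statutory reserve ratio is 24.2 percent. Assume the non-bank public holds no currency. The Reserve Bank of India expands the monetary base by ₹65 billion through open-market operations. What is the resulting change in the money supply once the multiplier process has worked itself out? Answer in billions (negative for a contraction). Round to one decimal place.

₹200.0 billion

The money multiplier is m = 1 / (rr + e) = 1 / (0.242 + 0.083) ≈ 3.0769.
The purchase adds 65 billion of base, so ΔM = m × ΔMB = 3.0769 × (+65) = 199.9985 billion.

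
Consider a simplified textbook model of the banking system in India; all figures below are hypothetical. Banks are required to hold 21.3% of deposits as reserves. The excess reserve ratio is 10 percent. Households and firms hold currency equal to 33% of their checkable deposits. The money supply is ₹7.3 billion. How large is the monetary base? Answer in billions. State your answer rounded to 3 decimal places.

The money multiplier is m = (1 + c) / (rr + e + c) = (1 + 0.33) / (0.213 + 0.1 + 0.33) ≈ 2.06843.
MB = M / m = 7.3 / 2.06843 ≈ 3.5292 billion.

₹3.529 billion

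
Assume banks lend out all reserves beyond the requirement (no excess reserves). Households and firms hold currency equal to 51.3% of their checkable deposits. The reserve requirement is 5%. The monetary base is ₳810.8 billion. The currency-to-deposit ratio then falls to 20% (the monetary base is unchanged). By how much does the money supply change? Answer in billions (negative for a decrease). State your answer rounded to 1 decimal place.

₳1712.9 billion

Initially m₁ = (1 + 0.513) / (0.05 + 0.513) ≈ 2.68739, so M₁ = 2.68739 × 810.8 ≈ 2178.9358 billion.
After the change m₂ = (1 + 0.2) / (0.05 + 0.2) = 4.8, so M₂ = 4.8 × 810.8 = 3891.84 billion.
ΔM = M₂ − M₁ = 3891.84 − 2178.9358 = 1712.9042 billion.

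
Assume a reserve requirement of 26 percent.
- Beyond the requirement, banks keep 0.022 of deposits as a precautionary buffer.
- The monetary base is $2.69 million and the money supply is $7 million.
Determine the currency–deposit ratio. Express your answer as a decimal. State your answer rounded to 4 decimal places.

0.1661

Using m = M/MB = 7/2.69 ≈ 2.602230. From m = (1 + c)/(c + rr + e), rearranging gives 1 + c = m·(c + rr + e), so c·(1 − m) = m·(rr + e) − 1.
Hence c = [m·(rr + e) − 1]/(1 − m) = [2.602230 × (0.26 + 0.022) − 1] / (1 − 2.602230) ≈ 0.166125.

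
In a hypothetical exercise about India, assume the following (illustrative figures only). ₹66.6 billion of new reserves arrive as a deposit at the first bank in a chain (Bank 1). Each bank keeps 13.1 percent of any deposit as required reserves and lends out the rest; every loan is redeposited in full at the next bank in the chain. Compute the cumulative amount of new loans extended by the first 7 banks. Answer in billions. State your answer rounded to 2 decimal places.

Bank i lends (1 − rr)^i of the original deposit: Bank 1 lends 66.6·0.8690 = 57.8754, Bank 2 lends 66.6·0.8690² ≈ 50.2937, and so on.
Summing a geometric series: total = 66.6·[0.8690·(1 − 0.8690^7) / (1 − 0.8690)] ≈ 276.4633 billion.

₹276.46 billion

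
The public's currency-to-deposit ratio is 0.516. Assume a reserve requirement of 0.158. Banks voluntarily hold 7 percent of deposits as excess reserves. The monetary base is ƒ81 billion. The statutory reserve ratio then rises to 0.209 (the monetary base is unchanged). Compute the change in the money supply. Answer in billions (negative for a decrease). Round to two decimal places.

-10.59 billion

Initially m₁ = (1 + 0.516) / (0.158 + 0.07 + 0.516) ≈ 2.03763, so M₁ = 2.03763 × 81 ≈ 165.048 billion.
After the change m₂ = (1 + 0.516) / (0.209 + 0.07 + 0.516) ≈ 1.90692, so M₂ = 1.90692 × 81 ≈ 154.4605 billion.
ΔM = M₂ − M₁ = 154.4605 − 165.048 = -10.5875 billion.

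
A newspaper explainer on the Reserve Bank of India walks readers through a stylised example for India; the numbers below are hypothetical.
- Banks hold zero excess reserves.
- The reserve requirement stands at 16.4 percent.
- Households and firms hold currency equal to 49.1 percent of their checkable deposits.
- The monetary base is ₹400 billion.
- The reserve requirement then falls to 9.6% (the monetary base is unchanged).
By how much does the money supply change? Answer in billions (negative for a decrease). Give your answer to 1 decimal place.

Initially m₁ = (1 + 0.491) / (0.164 + 0.491) ≈ 2.27634, so M₁ = 2.27634 × 400 = 910.536 billion.
After the change m₂ = (1 + 0.491) / (0.096 + 0.491) ≈ 2.54003, so M₂ = 2.54003 × 400 = 1016.012 billion.
ΔM = M₂ − M₁ = 1016.012 − 910.536 = 105.476 billion.

₹105.5 billion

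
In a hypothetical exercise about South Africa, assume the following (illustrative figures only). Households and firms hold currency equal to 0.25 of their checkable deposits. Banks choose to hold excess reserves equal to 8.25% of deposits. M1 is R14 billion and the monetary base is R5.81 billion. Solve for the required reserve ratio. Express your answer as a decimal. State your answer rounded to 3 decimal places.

Using m = M/MB = 14/5.81 ≈ 2.409639. Since m = (1 + c)/(c + rr + e), the denominator satisfies c + rr + e = (1 + c)/m = (1 + 0.25) / 2.409639 ≈ 0.518750.
With c = 0.25 and e = 0.0825, the required reserve ratio is 0.518750 − 0.25 − 0.0825 = 0.18625.

0.186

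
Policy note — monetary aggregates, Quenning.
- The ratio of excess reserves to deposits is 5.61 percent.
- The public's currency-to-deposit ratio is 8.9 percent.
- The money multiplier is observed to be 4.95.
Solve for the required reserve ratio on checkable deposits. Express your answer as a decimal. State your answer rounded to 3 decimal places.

0.075

Using m = 4.95. Since m = (1 + c)/(c + rr + e), the denominator satisfies c + rr + e = (1 + c)/m = (1 + 0.089) / 4.95 = 0.220000.
With c = 0.089 and e = 0.0561, the required reserve ratio on checkable deposits is 0.220000 − 0.089 − 0.0561 = 0.0749.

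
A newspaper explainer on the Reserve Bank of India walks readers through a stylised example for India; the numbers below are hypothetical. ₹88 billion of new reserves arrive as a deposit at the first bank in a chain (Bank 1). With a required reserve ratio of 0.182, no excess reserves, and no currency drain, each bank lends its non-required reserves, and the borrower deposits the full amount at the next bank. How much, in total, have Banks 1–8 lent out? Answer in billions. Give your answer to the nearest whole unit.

Bank i lends (1 − rr)^i of the original deposit: Bank 1 lends 88·0.8180 = 71.9840, Bank 2 lends 88·0.8180² ≈ 58.8829, and so on.
Summing a geometric series: total = 88·[0.8180·(1 − 0.8180^8) / (1 − 0.8180)] ≈ 316.2315 billion.

₹316 billion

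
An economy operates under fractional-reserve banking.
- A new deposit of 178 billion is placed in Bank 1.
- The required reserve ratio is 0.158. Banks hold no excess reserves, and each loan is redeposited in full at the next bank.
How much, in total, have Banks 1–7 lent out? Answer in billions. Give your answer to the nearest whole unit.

664 billion

Bank i lends (1 − rr)^i of the original deposit: Bank 1 lends 178·0.8420 = 149.8760, Bank 2 lends 178·0.8420² ≈ 126.1956, and so on.
Summing a geometric series: total = 178·[0.8420·(1 − 0.8420^7) / (1 − 0.8420)] ≈ 663.9661 billion.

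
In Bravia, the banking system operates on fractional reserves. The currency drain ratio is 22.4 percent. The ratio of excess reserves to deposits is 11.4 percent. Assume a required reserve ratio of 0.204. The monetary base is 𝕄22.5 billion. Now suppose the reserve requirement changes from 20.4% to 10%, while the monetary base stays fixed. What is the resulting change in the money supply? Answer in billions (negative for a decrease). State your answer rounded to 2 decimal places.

Initially m₁ = (1 + 0.224) / (0.204 + 0.114 + 0.224) ≈ 2.25830, so M₁ = 2.25830 × 22.5 ≈ 50.8118 billion.
After the change m₂ = (1 + 0.224) / (0.1 + 0.114 + 0.224) ≈ 2.79452, so M₂ = 2.79452 × 22.5 = 62.8767 billion.
ΔM = M₂ − M₁ = 62.8767 − 50.8118 = 12.0649 billion.

𝕄12.06 billion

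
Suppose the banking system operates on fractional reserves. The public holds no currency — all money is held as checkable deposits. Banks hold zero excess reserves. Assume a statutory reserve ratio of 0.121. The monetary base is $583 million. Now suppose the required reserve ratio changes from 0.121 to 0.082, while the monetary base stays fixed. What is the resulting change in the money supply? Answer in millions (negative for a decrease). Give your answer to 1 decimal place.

Initially m₁ = 1 / (0.121) ≈ 8.26446, so M₁ = 8.26446 × 583 ≈ 4818.1802 million.
After the change m₂ = 1 / (0.082) ≈ 12.19512, so M₂ = 12.19512 × 583 ≈ 7109.755 million.
ΔM = M₂ − M₁ = 7109.755 − 4818.1802 = 2291.5748 million.

$2291.6 million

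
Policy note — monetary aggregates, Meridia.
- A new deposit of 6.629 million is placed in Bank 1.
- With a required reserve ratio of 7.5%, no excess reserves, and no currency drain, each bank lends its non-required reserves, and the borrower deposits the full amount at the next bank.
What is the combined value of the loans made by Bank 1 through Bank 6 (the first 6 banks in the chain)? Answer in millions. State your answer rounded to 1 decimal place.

30.5 million

Bank i lends (1 − rr)^i of the original deposit: Bank 1 lends 6.629·0.9250 ≈ 6.1318, Bank 2 lends 6.629·0.9250² ≈ 5.6719, and so on.
Summing a geometric series: total = 6.629·[0.9250·(1 − 0.9250^6) / (1 − 0.9250)] ≈ 30.5448 million.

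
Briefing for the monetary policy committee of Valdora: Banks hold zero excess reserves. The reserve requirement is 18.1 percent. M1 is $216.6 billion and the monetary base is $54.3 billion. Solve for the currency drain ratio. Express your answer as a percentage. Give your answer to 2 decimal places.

9.30%

Using m = M/MB = 216.6/54.3 ≈ 3.988950. From m = (1 + c)/(c + rr + e), rearranging gives 1 + c = m·(c + rr + e), so c·(1 − m) = m·(rr + e) − 1.
Hence c = [m·(rr + e) − 1]/(1 − m) = [3.988950 × (0.181 + 0) − 1] / (1 − 3.988950) ≈ 0.093009.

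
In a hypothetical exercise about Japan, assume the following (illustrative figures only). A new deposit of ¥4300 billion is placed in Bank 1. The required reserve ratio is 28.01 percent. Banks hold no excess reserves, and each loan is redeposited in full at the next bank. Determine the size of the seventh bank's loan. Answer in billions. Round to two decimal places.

¥430.90 billion

Each bank lends a fraction (1 − rr) = 0.7199 of the deposit it receives, so Bank 7 receives 4300·0.7199^6 and lends 4300·0.7199^7 ≈ 430.8972 billion.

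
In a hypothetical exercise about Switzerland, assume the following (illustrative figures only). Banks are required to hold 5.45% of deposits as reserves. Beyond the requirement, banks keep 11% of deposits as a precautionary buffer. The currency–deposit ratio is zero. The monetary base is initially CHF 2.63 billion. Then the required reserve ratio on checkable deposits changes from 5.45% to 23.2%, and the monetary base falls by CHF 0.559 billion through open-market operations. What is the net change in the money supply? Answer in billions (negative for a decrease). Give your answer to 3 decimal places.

Before: m₁ = 1 / (0.0545 + 0.11) ≈ 6.07903, MB₁ = 2.63, so M₁ = 6.07903 × 2.63 ≈ 15.9878 billion.
After: m₂ = 1 / (0.232 + 0.11) ≈ 2.92398, MB₂ = 2.63 − 0.559 = 2.071, so M₂ = 2.92398 × 2.071 ≈ 6.0556 billion.
ΔM = M₂ − M₁ = 6.0556 − 15.9878 = -9.9322 billion.

-9.932 billion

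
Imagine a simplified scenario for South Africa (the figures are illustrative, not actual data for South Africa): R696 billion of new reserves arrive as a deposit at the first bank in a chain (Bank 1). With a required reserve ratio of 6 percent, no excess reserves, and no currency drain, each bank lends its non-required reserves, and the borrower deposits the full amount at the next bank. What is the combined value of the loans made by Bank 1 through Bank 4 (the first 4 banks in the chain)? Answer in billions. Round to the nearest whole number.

Bank i lends (1 − rr)^i of the original deposit: Bank 1 lends 696·0.9400 = 654.2400, Bank 2 lends 696·0.9400² = 614.9856, and so on.
Summing a geometric series: total = 696·[0.9400·(1 − 0.9400^4) / (1 − 0.9400)] ≈ 2390.7133 billion.

R2391 billion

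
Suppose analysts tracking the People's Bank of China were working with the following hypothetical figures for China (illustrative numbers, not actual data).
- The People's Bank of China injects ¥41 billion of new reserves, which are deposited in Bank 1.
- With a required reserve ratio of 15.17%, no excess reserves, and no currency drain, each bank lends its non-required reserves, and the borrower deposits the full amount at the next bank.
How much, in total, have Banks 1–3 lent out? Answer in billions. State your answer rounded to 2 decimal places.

¥89.31 billion

Bank i lends (1 − rr)^i of the original deposit: Bank 1 lends 41·0.8483 = 34.7803, Bank 2 lends 41·0.8483² ≈ 29.5041, and so on.
Summing a geometric series: total = 41·[0.8483·(1 − 0.8483^3) / (1 − 0.8483)] ≈ 89.3128 billion.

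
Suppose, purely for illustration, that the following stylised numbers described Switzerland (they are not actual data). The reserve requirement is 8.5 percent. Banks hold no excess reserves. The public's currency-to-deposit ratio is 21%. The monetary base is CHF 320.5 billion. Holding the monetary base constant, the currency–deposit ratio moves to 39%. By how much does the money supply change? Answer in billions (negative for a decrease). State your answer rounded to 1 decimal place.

Initially m₁ = (1 + 0.21) / (0.085 + 0.21) ≈ 4.10169, so M₁ = 4.10169 × 320.5 ≈ 1314.5916 billion.
After the change m₂ = (1 + 0.39) / (0.085 + 0.39) ≈ 2.92632, so M₂ = 2.92632 × 320.5 ≈ 937.8856 billion.
ΔM = M₂ − M₁ = 937.8856 − 1314.5916 = -376.706 billion.

-376.7 billion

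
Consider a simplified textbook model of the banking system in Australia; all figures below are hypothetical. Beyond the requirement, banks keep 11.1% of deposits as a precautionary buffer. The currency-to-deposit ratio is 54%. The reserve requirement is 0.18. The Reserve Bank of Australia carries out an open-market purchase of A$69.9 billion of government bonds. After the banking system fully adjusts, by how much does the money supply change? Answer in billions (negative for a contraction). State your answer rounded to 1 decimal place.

The money multiplier is m = (1 + c) / (rr + e + c) = (1 + 0.54) / (0.18 + 0.111 + 0.54) ≈ 1.8532.
The purchase adds 69.9 billion of base, so ΔM = m × ΔMB = 1.8532 × (+69.9) ≈ 129.5387 billion.

A$129.5 billion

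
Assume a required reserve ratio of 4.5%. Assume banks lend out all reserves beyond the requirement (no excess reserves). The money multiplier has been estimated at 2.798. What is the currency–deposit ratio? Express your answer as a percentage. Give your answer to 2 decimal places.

Using m = 2.798. From m = (1 + c)/(c + rr + e), rearranging gives 1 + c = m·(c + rr + e), so c·(1 − m) = m·(rr + e) − 1.
Hence c = [m·(rr + e) − 1]/(1 − m) = [2.798 × (0.045 + 0) − 1] / (1 − 2.798) ≈ 0.486146.

48.61%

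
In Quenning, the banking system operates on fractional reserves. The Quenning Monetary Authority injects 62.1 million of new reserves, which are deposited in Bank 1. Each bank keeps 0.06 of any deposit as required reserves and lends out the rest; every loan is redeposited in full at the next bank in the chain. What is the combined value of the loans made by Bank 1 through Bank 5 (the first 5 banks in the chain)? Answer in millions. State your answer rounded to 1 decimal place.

Bank i lends (1 − rr)^i of the original deposit: Bank 1 lends 62.1·0.9400 = 58.3740, Bank 2 lends 62.1·0.9400² ≈ 54.8716, and so on.
Summing a geometric series: total = 62.1·[0.9400·(1 − 0.9400^5) / (1 − 0.9400)] ≈ 258.8848 million.

258.9 million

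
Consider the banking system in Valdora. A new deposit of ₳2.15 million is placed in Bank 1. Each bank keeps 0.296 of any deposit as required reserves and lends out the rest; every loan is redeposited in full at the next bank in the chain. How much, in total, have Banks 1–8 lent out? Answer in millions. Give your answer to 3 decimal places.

Bank i lends (1 − rr)^i of the original deposit: Bank 1 lends 2.15·0.7040 = 1.5136, Bank 2 lends 2.15·0.7040² ≈ 1.0656, and so on.
Summing a geometric series: total = 2.15·[0.7040·(1 − 0.7040^8) / (1 − 0.7040)] ≈ 4.8050 million.

₳4.805 million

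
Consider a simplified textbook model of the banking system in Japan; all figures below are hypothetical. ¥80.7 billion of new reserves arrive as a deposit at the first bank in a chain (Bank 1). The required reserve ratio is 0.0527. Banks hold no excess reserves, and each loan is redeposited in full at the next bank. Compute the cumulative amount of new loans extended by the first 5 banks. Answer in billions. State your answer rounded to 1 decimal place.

Bank i lends (1 − rr)^i of the original deposit: Bank 1 lends 80.7·0.9473 ≈ 76.4471, Bank 2 lends 80.7·0.9473² ≈ 72.4183, and so on.
Summing a geometric series: total = 80.7·[0.9473·(1 − 0.9473^5) / (1 − 0.9473)] ≈ 344.0157 billion.

¥344.0 billion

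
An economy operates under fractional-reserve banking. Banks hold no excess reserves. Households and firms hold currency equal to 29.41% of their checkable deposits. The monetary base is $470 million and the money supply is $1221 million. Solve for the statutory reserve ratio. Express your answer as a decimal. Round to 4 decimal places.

Using m = M/MB = 1221/470 ≈ 2.597872. Since m = (1 + c)/(c + rr + e), the denominator satisfies c + rr + e = (1 + c)/m = (1 + 0.2941) / 2.597872 ≈ 0.498138.
With c = 0.2941 and e = 0, the statutory reserve ratio is 0.498138 − 0.2941 − 0 = 0.204038.

0.2040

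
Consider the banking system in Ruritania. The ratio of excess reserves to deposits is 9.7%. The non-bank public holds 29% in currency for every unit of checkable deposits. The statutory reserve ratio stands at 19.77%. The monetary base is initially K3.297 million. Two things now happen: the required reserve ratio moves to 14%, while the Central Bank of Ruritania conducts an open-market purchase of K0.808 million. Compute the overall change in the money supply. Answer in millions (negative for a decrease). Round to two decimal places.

K2.77 million

Before: m₁ = (1 + 0.29) / (0.1977 + 0.097 + 0.29) ≈ 2.2063, MB₁ = 3.297, so M₁ = 2.2063 × 3.297 ≈ 7.2742 million.
After: m₂ = (1 + 0.29) / (0.14 + 0.097 + 0.29) ≈ 2.4478, MB₂ = 3.297 + 0.808 = 4.105, so M₂ = 2.4478 × 4.105 ≈ 10.0482 million.
ΔM = M₂ − M₁ = 10.0482 − 7.2742 = 2.774 million.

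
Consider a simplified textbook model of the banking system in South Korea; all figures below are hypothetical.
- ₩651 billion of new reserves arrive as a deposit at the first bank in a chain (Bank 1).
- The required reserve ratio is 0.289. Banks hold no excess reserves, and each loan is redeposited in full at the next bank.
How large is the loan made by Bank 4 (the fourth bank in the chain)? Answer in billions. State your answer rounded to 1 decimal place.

Each bank lends a fraction (1 − rr) = 0.7110 of the deposit it receives, so Bank 4 receives 651·0.7110^3 and lends 651·0.7110^4 ≈ 166.3640 billion.

₩166.4 billion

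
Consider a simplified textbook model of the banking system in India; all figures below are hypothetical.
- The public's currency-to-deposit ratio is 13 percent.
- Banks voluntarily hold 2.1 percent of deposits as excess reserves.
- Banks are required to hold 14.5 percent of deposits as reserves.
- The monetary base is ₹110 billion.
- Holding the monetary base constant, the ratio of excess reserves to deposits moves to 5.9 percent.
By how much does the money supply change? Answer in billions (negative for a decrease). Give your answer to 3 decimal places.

-47.777 billion

Initially m₁ = (1 + 0.13) / (0.145 + 0.021 + 0.13) ≈ 3.8175676, so M₁ = 3.8175676 × 110 ≈ 419.9324 billion.
After the change m₂ = (1 + 0.13) / (0.145 + 0.059 + 0.13) ≈ 3.3832335, so M₂ = 3.3832335 × 110 ≈ 372.1557 billion.
ΔM = M₂ − M₁ = 372.1557 − 419.9324 = -47.7767 billion.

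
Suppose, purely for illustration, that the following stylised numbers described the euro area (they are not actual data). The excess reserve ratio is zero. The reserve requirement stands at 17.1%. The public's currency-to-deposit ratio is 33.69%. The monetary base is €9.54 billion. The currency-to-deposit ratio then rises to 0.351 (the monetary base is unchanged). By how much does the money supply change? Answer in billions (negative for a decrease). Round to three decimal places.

-0.421 billion

Initially m₁ = (1 + 0.3369) / (0.171 + 0.3369) ≈ 2.63221, so M₁ = 2.63221 × 9.54 ≈ 25.1113 billion.
After the change m₂ = (1 + 0.351) / (0.171 + 0.351) ≈ 2.58812, so M₂ = 2.58812 × 9.54 ≈ 24.6907 billion.
ΔM = M₂ − M₁ = 24.6907 − 25.1113 = -0.4206 billion.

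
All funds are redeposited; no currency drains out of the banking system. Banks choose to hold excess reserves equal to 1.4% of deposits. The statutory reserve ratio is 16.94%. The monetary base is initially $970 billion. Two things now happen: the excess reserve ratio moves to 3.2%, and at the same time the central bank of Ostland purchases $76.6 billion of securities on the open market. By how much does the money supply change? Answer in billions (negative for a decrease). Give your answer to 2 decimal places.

-92.36 billion

Before: m₁ = 1 / (0.1694 + 0.014) ≈ 5.4525627, MB₁ = 970, so M₁ = 5.4525627 × 970 ≈ 5288.9858 billion.
After: m₂ = 1 / (0.1694 + 0.032) ≈ 4.9652433, MB₂ = 970 + 76.6 = 1046.6, so M₂ = 4.9652433 × 1046.6 ≈ 5196.6236 billion.
ΔM = M₂ − M₁ = 5196.6236 − 5288.9858 = -92.3622 billion.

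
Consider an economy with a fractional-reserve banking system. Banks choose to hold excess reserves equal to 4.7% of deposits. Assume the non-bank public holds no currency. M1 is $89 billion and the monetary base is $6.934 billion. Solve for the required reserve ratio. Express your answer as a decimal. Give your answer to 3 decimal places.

0.031

Using m = M/MB = 89/6.934 ≈ 12.835304. Since m = (1 + c)/(c + rr + e), the denominator satisfies c + rr + e = (1 + c)/m = (1 + 0) / 12.835304 ≈ 0.077910.
With c = 0 and e = 0.047, the required reserve ratio is 0.077910 − 0 − 0.047 = 0.03091.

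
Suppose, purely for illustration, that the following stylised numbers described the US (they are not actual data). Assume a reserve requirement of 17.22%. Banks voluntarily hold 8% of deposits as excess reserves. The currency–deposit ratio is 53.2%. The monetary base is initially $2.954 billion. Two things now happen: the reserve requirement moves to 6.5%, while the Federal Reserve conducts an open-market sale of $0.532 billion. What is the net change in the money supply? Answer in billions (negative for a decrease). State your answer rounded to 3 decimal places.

-0.290 billion

Before: m₁ = (1 + 0.532) / (0.1722 + 0.08 + 0.532) ≈ 1.95358, MB₁ = 2.954, so M₁ = 1.95358 × 2.954 ≈ 5.7709 billion.
After: m₂ = (1 + 0.532) / (0.065 + 0.08 + 0.532) ≈ 2.26292, MB₂ = 2.954 − 0.532 = 2.422, so M₂ = 2.26292 × 2.422 ≈ 5.4808 billion.
ΔM = M₂ − M₁ = 5.4808 − 5.7709 = -0.2901 billion.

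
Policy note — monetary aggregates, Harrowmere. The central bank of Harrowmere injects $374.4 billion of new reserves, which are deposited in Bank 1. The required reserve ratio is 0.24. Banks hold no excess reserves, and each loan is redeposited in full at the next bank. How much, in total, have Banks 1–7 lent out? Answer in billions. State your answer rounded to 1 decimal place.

$1012.0 billion

Bank i lends (1 − rr)^i of the original deposit: Bank 1 lends 374.4·0.7600 = 284.5440, Bank 2 lends 374.4·0.7600² ≈ 216.2534, and so on.
Summing a geometric series: total = 374.4·[0.7600·(1 − 0.7600^7) / (1 − 0.7600)] ≈ 1011.9666 billion.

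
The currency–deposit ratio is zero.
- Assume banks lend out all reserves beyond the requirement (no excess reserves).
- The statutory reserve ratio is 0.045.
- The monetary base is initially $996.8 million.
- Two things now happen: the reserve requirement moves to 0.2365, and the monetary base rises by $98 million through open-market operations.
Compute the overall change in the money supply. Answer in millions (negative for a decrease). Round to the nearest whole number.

Before: m₁ = 1 / (0.045) ≈ 22.22222, MB₁ = 996.8, so M₁ = 22.22222 × 996.8 ≈ 22151.1089 million.
After: m₂ = 1 / (0.2365) ≈ 4.22833, MB₂ = 996.8 + 98 = 1094.8, so M₂ = 4.22833 × 1094.8 ≈ 4629.1757 million.
ΔM = M₂ − M₁ = 4629.1757 − 22151.1089 = -17521.9332 million.

-17522 million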